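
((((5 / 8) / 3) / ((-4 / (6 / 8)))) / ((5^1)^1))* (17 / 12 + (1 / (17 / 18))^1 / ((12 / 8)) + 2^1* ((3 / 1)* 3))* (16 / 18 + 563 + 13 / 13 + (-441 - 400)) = 10200925 / 235008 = 43.41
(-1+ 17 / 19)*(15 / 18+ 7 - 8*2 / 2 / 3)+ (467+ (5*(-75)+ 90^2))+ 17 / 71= 33151792 / 4047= 8191.70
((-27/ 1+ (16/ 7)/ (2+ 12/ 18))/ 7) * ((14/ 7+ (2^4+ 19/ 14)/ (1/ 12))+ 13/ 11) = -2979789/ 3773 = -789.77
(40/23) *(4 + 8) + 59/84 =41677/1932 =21.57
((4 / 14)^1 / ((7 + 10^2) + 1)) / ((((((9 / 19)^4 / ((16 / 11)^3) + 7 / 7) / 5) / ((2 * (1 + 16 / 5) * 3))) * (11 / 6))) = 1067589632 / 5967802577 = 0.18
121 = 121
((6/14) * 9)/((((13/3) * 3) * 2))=27/182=0.15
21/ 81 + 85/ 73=2806/ 1971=1.42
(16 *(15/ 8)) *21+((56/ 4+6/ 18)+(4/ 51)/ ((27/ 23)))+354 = 1374797/ 1377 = 998.40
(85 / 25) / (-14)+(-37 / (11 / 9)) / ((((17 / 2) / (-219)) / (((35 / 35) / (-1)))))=-10212959 / 13090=-780.21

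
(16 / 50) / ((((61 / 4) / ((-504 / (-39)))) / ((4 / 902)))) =10752 / 8941075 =0.00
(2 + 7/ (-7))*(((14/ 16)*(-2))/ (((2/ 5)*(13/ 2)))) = -35/ 52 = -0.67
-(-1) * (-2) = -2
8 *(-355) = -2840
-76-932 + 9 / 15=-5037 / 5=-1007.40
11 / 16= 0.69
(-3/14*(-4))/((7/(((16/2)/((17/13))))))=624/833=0.75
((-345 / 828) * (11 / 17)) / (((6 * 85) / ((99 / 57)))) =-121 / 131784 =-0.00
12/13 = 0.92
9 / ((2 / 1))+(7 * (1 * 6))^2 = 3537 / 2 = 1768.50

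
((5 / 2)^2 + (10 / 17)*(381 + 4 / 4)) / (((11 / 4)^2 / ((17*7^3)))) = 21547260 / 121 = 178076.53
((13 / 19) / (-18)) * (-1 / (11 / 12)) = 26 / 627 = 0.04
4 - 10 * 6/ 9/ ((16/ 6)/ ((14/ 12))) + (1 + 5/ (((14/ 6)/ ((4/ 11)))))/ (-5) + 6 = 31081/ 4620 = 6.73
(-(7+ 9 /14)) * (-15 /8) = 1605 /112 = 14.33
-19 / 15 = -1.27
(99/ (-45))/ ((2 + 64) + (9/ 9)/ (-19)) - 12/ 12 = -6474/ 6265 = -1.03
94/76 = 47/38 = 1.24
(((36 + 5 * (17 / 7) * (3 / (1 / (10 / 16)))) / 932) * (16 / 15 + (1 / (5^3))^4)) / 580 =857031253291 / 7390468750000000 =0.00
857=857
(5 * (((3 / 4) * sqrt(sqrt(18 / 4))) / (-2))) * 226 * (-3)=5085 * 2^(3 / 4) * sqrt(3) / 8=1851.54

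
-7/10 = -0.70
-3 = -3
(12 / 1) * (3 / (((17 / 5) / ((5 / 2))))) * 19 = 8550 / 17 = 502.94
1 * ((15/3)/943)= 5/943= 0.01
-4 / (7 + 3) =-2 / 5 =-0.40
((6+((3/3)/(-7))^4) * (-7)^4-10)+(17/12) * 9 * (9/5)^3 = 7235679/500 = 14471.36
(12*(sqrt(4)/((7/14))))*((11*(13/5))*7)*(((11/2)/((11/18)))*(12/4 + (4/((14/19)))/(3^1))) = 2079792/5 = 415958.40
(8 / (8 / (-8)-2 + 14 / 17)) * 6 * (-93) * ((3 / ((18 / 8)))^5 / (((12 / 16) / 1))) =34537472 / 2997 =11524.01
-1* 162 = -162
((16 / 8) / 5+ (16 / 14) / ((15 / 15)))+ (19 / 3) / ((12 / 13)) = 10589 / 1260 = 8.40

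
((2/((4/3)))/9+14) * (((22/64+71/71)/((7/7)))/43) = 85/192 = 0.44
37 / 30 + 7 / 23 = 1061 / 690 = 1.54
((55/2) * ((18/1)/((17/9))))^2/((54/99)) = 72772425/578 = 125903.85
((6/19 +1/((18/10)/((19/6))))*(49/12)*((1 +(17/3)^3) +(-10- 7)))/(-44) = -467462401/14626656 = -31.96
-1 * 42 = -42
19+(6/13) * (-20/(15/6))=199/13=15.31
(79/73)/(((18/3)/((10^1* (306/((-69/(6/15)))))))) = -5372/1679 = -3.20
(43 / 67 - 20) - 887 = -60726 / 67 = -906.36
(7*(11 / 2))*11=847 / 2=423.50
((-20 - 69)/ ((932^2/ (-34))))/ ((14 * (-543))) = -1513/ 3301639824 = -0.00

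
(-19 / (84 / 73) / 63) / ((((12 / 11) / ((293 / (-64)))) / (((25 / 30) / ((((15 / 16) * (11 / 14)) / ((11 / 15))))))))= 4470301 / 4898880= 0.91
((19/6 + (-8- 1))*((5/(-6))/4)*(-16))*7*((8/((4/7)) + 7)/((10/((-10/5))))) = 1715/3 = 571.67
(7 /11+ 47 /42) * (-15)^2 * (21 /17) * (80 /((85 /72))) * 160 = 5289995.60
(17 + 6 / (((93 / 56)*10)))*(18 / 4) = 24219 / 310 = 78.13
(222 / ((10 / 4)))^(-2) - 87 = -17150807 / 197136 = -87.00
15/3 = 5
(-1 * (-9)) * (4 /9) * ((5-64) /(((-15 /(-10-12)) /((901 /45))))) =-4677992 /675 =-6930.36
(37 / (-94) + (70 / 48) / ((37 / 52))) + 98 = 519905 / 5217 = 99.66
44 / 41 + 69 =2873 / 41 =70.07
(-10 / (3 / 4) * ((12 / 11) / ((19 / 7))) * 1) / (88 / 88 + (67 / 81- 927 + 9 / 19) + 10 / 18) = 90720 / 15644827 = 0.01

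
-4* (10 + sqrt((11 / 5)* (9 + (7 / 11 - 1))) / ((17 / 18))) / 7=-40 / 7 - 72* sqrt(19) / 119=-8.35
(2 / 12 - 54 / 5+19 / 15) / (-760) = 281 / 22800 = 0.01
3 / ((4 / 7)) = 21 / 4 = 5.25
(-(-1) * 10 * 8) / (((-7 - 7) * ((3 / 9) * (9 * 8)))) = -5 / 21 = -0.24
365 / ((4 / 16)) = 1460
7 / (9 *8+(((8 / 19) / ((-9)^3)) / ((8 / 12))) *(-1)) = 32319 / 332428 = 0.10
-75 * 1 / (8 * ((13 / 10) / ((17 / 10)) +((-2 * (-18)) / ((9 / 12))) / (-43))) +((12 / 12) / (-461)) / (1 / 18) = 25237317 / 947816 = 26.63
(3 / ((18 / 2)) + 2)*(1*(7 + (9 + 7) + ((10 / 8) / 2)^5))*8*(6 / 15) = 1765841 / 10240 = 172.45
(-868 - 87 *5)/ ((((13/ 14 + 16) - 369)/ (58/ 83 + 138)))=513.32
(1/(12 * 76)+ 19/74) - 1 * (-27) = 919789/33744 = 27.26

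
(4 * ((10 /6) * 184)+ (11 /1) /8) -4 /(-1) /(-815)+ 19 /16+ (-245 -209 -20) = 29544373 /39120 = 755.22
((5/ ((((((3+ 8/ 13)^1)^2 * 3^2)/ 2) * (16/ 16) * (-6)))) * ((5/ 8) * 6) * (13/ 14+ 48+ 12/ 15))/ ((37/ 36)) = -2941445/ 1144262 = -2.57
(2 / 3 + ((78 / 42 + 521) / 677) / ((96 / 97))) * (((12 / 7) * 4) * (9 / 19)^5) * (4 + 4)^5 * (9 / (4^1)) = 1433010640306176 / 82139632127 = 17446.03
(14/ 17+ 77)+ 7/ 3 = 4088/ 51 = 80.16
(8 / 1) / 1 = 8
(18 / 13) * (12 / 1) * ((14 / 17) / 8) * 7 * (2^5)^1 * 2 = 169344 / 221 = 766.26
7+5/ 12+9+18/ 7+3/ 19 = 30557/ 1596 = 19.15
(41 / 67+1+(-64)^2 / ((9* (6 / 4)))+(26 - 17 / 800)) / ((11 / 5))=479020447 / 3183840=150.45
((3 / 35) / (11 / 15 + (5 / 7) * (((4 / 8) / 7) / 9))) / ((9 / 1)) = 42 / 3259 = 0.01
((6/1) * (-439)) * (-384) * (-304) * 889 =-273352052736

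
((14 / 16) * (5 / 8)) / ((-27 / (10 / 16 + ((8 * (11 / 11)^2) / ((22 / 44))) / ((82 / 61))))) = -143815 / 566784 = -0.25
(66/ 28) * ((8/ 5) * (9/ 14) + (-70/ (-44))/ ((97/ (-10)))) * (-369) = -35741709/ 47530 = -751.98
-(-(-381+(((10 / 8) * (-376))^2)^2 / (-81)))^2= -2381131678013759221321 / 6561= -362922066455381682.87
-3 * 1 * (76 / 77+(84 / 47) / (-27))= -29992 / 10857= -2.76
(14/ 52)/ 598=0.00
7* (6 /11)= 42 /11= 3.82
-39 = -39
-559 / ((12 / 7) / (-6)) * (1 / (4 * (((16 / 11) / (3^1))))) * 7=903903 / 128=7061.74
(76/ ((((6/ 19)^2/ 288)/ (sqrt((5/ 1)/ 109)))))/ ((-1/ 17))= -3731296 * sqrt(545)/ 109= -799155.80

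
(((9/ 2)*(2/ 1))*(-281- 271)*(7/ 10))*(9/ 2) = -78246/ 5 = -15649.20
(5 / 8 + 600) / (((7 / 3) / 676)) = 2436135 / 14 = 174009.64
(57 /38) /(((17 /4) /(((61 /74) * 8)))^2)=1428864 /395641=3.61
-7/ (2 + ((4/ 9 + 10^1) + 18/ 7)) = -0.47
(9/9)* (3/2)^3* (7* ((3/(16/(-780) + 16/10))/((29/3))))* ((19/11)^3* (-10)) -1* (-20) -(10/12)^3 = -40314549815/183422448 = -219.79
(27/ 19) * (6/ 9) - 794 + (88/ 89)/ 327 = -438522332/ 552957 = -793.05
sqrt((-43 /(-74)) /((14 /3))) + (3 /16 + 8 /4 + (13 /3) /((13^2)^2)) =sqrt(33411) /518 + 230701 /105456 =2.54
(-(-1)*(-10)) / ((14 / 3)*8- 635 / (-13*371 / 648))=-72345 / 887308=-0.08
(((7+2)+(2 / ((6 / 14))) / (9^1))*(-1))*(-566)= 145462 / 27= 5387.48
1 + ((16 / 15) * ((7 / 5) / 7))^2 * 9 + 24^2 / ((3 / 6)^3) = 2880881 / 625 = 4609.41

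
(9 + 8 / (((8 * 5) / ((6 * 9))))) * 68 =6732 / 5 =1346.40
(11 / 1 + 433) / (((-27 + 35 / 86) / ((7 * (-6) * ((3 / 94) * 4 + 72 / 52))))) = 1481844672 / 1397357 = 1060.46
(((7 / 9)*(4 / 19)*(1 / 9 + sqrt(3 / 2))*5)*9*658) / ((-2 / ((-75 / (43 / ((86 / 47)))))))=49000 / 57 + 73500*sqrt(6) / 19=10335.31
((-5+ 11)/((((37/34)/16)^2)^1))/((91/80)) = 142049280/124579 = 1140.23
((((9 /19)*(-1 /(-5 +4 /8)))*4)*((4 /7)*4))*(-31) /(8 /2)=-992 /133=-7.46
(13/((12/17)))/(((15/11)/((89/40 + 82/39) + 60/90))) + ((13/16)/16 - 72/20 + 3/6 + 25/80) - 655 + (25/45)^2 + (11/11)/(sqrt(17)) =-305844707/518400 + sqrt(17)/17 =-589.74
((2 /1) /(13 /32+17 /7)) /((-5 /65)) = -5824 /635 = -9.17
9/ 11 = 0.82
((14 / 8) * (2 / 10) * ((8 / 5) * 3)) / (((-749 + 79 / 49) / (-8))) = 8232 / 457775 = 0.02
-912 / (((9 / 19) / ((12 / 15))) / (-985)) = 1517162.67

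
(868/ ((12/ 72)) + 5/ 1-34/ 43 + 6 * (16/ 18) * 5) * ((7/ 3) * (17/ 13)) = 15985.29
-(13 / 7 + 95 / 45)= -250 / 63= -3.97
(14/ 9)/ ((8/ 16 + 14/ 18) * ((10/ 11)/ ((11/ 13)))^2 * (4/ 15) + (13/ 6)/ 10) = 12298440/ 4822597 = 2.55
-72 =-72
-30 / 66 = -5 / 11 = -0.45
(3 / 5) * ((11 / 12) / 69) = 11 / 1380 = 0.01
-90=-90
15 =15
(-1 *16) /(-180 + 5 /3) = 48 /535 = 0.09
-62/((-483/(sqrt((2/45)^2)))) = 124/21735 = 0.01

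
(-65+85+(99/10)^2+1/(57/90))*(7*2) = 1590533/950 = 1674.25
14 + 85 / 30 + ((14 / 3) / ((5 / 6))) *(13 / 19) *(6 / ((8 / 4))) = 16147 / 570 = 28.33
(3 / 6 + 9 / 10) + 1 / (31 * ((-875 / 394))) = 1.39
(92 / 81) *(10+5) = 460 / 27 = 17.04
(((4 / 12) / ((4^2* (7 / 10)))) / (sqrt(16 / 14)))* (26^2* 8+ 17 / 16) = 432725* sqrt(14) / 10752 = 150.59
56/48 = 7/6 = 1.17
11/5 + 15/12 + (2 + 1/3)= 347/60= 5.78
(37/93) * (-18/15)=-74/155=-0.48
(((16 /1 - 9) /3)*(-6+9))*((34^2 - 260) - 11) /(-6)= -2065 /2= -1032.50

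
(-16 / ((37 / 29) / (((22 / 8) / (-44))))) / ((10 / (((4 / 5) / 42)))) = 29 / 19425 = 0.00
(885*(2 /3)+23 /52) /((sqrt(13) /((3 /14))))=92109*sqrt(13) /9464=35.09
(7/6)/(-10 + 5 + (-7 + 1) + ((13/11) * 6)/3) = -77/570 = -0.14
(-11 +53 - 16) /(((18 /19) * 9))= 247 /81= 3.05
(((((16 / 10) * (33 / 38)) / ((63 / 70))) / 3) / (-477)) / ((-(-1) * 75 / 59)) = -5192 / 6117525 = -0.00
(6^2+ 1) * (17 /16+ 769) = 455877 /16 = 28492.31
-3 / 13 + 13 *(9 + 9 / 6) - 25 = 2893 / 26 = 111.27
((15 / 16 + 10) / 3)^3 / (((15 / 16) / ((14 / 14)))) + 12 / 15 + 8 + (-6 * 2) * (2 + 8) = -6169841 / 103680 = -59.51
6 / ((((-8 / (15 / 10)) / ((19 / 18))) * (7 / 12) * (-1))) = 2.04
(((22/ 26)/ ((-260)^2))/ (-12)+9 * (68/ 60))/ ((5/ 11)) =1183216199/ 52728000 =22.44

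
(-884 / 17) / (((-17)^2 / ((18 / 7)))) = -936 / 2023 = -0.46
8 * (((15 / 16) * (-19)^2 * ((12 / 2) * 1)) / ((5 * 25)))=3249 / 25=129.96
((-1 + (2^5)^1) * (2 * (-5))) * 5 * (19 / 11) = -29450 / 11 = -2677.27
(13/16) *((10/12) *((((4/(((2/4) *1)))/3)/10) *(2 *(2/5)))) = 13/90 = 0.14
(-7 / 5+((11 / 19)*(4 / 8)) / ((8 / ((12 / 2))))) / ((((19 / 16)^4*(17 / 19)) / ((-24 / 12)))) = 14729216 / 11077285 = 1.33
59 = 59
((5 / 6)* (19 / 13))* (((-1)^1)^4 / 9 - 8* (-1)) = 6935 / 702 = 9.88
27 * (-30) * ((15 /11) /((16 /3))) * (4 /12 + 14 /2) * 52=-78975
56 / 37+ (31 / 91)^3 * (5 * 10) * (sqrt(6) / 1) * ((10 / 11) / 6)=7447750 * sqrt(6) / 24867843+ 56 / 37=2.25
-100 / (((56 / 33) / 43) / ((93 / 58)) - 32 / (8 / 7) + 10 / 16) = 105573600 / 28874789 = 3.66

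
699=699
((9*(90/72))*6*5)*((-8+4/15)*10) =-26100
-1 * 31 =-31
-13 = -13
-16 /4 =-4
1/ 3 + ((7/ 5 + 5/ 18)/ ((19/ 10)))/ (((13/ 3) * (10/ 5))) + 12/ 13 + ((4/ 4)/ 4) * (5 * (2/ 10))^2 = 1.61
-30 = -30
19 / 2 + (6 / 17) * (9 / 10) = 1669 / 170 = 9.82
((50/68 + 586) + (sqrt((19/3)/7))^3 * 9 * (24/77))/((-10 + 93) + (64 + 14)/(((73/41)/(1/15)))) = 166440 * sqrt(399)/118325053 + 7281385/1066274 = 6.86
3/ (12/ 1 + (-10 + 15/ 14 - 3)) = 42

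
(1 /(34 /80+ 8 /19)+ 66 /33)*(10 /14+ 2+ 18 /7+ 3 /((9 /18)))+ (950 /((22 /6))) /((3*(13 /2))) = 49.20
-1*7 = -7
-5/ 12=-0.42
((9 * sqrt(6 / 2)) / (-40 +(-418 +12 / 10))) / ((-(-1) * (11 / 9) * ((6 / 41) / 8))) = -1.53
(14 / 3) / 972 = 0.00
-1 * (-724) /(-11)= -724 /11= -65.82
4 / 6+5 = 17 / 3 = 5.67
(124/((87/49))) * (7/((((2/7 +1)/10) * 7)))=425320/783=543.19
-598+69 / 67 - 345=-63112 / 67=-941.97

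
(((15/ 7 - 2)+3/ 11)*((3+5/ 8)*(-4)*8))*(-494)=1833728/ 77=23814.65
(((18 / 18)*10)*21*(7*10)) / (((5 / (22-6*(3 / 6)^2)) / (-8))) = -482160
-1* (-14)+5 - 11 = 8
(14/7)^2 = 4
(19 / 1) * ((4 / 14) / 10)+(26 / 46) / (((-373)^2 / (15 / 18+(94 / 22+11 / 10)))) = 2006472493 / 3695961885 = 0.54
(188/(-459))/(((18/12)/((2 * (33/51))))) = -8272/23409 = -0.35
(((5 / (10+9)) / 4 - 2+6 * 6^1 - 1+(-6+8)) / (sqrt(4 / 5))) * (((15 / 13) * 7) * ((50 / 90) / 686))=5125 * sqrt(5) / 44688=0.26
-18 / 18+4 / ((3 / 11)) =41 / 3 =13.67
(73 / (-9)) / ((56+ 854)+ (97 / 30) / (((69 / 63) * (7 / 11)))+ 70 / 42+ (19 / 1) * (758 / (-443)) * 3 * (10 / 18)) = -7437970 / 790574679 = -0.01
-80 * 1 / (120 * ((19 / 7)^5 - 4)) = -33614 / 7226613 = -0.00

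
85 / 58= 1.47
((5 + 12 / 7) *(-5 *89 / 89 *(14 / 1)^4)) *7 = -9027760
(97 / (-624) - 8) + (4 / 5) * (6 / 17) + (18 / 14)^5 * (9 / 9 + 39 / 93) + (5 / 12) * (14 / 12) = -198993656369 / 82904225040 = -2.40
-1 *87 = -87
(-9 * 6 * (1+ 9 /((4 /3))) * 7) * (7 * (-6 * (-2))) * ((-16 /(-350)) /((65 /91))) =-1968624 /125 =-15748.99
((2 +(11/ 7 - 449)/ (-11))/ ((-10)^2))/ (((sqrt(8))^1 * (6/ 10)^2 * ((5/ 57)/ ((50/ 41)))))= 156085 * sqrt(2)/ 37884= 5.83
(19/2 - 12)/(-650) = 1/260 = 0.00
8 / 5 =1.60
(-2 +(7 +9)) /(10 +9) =14 /19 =0.74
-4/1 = -4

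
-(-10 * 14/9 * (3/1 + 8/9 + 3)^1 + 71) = 2929/81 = 36.16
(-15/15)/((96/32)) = -1/3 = -0.33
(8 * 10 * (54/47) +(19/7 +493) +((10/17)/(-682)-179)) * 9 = 7014071142/1907213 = 3677.65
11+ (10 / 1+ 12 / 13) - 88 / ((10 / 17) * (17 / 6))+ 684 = 42453 / 65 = 653.12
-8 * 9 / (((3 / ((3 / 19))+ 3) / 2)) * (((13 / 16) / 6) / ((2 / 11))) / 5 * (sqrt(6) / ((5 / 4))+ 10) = -39 / 4-39 * sqrt(6) / 50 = -11.66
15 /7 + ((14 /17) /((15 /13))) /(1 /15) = 1529 /119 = 12.85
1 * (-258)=-258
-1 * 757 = -757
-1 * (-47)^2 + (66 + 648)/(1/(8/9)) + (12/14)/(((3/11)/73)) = -28243/21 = -1344.90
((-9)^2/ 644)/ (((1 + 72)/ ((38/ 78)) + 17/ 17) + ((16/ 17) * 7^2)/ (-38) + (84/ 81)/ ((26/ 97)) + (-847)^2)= 0.00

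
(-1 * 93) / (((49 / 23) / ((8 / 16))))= -2139 / 98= -21.83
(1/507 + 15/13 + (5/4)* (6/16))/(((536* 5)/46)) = 606211/21740160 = 0.03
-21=-21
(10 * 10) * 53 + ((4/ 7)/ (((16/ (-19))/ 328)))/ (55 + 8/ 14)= 2060142/ 389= 5295.99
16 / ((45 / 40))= 128 / 9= 14.22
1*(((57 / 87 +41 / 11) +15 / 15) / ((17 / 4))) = 404 / 319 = 1.27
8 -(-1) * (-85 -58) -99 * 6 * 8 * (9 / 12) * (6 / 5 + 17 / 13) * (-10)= 1160109 / 13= 89239.15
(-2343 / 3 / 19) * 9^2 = -63261 / 19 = -3329.53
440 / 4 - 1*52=58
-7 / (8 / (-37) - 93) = 259 / 3449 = 0.08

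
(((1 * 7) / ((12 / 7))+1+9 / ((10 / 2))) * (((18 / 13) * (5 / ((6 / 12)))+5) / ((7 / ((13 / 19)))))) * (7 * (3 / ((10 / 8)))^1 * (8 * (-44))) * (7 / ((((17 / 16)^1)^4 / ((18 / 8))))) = -7352741265408 / 7934495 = -926680.43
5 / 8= 0.62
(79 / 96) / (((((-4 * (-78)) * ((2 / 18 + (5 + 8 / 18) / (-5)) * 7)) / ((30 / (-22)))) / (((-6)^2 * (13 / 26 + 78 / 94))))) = 6665625 / 264968704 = 0.03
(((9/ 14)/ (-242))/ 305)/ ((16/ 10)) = -9/ 1653344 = -0.00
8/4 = 2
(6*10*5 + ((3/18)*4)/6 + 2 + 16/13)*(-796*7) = -197755852/117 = -1690220.96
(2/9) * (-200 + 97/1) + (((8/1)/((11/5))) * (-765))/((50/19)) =-106918/99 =-1079.98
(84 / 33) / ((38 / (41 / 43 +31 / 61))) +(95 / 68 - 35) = -33.51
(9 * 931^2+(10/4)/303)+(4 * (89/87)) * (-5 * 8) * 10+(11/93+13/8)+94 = 5665354914887/726392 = 7799307.97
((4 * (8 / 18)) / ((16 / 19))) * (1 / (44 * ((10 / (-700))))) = -665 / 198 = -3.36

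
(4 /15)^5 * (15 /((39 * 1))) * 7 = 7168 /1974375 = 0.00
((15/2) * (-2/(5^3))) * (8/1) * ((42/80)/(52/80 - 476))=84/79225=0.00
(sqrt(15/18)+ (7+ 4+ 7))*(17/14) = 17*sqrt(30)/84+ 153/7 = 22.97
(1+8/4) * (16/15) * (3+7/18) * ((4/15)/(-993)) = -0.00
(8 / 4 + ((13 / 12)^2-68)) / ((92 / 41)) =-382735 / 13248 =-28.89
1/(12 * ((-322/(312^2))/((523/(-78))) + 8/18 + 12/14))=571116/8923669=0.06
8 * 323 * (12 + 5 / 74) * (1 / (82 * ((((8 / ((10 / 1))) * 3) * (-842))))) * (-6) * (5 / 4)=7210975 / 5109256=1.41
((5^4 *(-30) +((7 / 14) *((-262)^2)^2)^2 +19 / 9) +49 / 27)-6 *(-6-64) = 149869791594442289644 / 27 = 5550733022016381097.93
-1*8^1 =-8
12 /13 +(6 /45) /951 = 171206 /185445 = 0.92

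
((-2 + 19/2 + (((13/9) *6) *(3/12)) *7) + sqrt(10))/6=sqrt(10)/6 + 34/9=4.30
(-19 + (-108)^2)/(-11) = -1058.64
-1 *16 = -16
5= 5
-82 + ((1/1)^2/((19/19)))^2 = -81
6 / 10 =3 / 5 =0.60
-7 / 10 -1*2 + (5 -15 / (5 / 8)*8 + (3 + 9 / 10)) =-929 / 5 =-185.80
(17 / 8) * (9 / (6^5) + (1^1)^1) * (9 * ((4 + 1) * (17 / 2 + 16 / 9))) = 13602125 / 13824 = 983.95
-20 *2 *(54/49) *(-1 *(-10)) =-21600/49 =-440.82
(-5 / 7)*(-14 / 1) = 10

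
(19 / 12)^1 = 19 / 12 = 1.58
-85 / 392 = -0.22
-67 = -67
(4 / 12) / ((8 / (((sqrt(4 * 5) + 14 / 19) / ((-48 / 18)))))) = -sqrt(5) / 32 - 7 / 608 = -0.08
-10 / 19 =-0.53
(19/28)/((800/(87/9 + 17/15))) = 513/56000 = 0.01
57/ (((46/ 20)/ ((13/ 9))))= 2470/ 69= 35.80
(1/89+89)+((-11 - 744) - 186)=-75827/89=-851.99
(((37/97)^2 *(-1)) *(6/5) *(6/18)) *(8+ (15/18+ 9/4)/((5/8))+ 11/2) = -757057/705675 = -1.07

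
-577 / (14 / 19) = -10963 / 14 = -783.07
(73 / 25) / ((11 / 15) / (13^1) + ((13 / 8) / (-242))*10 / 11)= 30314856 / 522265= 58.04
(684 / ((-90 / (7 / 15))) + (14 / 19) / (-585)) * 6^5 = -170360064 / 6175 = -27588.67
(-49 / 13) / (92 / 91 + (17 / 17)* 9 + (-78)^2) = -343 / 554555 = -0.00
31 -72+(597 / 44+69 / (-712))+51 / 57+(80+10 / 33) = 23959147 / 446424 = 53.67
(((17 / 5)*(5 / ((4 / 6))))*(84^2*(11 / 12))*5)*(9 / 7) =1060290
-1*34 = -34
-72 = -72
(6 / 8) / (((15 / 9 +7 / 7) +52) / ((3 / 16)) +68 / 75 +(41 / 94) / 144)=253800 / 98970241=0.00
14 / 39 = 0.36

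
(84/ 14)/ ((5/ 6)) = 36/ 5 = 7.20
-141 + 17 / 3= -135.33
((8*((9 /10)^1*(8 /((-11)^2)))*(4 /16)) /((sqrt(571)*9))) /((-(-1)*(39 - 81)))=-4*sqrt(571) /7254555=-0.00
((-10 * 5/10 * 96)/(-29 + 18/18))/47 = 120/329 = 0.36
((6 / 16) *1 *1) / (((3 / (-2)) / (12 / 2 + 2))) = -2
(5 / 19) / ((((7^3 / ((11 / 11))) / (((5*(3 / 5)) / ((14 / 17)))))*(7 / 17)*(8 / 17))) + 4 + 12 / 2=51166975 / 5109328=10.01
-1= -1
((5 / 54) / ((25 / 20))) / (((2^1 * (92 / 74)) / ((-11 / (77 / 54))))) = -37 / 161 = -0.23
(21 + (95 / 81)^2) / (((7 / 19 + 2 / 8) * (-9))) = -11157256 / 2775303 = -4.02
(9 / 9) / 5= 1 / 5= 0.20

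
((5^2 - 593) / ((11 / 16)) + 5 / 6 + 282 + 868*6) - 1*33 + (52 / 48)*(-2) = 152773 / 33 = 4629.48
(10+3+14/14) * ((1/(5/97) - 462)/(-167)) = 30982/835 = 37.10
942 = 942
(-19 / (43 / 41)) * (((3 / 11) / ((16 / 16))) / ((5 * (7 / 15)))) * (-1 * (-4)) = -28044 / 3311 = -8.47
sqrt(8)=2*sqrt(2)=2.83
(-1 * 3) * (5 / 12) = -5 / 4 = -1.25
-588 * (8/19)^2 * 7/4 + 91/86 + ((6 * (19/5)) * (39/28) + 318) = 168.39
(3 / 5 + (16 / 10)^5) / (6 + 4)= 1.11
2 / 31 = 0.06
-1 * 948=-948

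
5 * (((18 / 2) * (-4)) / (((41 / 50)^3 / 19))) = -427500000 / 68921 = -6202.75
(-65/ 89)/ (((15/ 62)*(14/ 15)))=-2015/ 623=-3.23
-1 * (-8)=8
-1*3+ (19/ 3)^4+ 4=130402/ 81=1609.90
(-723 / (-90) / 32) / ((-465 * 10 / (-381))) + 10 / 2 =7470607 / 1488000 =5.02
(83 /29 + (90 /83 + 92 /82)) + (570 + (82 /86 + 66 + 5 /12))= 32714570017 /50922492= 642.44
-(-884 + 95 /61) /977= 53829 /59597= 0.90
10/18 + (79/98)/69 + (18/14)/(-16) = 79015/162288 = 0.49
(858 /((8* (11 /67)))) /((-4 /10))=-13065 /8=-1633.12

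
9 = 9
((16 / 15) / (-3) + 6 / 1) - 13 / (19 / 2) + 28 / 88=4.59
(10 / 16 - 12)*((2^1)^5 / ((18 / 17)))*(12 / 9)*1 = -12376 / 27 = -458.37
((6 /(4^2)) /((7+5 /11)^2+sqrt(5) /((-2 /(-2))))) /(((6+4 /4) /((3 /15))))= 610203 /3159727970-43923*sqrt(5) /12638911880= 0.00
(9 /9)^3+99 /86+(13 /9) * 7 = 9491 /774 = 12.26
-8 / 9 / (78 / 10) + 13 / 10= 4163 / 3510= 1.19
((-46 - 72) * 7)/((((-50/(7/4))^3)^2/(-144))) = 437301333/2000000000000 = 0.00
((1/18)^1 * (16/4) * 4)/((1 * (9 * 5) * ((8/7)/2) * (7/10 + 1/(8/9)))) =112/5913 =0.02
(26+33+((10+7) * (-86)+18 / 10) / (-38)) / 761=0.13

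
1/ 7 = 0.14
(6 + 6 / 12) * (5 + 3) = 52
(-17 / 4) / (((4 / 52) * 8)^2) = -2873 / 256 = -11.22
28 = 28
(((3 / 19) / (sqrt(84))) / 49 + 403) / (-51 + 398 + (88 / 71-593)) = -1.65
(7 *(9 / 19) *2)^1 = 126 / 19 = 6.63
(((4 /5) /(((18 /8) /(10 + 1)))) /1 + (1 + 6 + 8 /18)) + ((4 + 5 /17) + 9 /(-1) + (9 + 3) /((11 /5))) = 101857 /8415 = 12.10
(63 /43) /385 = 0.00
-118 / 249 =-0.47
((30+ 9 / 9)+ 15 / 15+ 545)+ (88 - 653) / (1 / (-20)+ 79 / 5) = 34091 / 63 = 541.13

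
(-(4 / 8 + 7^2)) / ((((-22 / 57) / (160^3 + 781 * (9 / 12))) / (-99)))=-52013325121.31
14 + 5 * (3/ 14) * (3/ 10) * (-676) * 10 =-15112/ 7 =-2158.86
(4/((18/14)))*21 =196/3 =65.33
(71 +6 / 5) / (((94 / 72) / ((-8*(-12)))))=1247616 / 235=5309.00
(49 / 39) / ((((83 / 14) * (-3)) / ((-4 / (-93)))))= -2744 / 903123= -0.00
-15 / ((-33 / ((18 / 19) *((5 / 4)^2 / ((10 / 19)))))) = 225 / 176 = 1.28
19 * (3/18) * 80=760/3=253.33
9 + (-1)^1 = 8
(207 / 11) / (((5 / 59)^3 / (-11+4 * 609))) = 4123804941 / 55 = 74978271.65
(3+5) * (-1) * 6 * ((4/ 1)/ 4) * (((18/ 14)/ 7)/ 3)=-144/ 49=-2.94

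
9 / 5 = 1.80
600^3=216000000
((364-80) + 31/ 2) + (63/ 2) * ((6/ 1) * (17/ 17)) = 977/ 2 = 488.50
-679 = -679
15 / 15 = 1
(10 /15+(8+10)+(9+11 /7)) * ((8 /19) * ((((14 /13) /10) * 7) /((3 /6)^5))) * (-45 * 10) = -33008640 /247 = -133638.22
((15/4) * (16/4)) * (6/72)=5/4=1.25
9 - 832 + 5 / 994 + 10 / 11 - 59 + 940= 644167 / 10934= 58.91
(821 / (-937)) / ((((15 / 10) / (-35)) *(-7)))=-8210 / 2811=-2.92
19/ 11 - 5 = -36/ 11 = -3.27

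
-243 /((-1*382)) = 243 /382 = 0.64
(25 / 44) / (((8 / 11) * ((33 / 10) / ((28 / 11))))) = 875 / 1452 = 0.60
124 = 124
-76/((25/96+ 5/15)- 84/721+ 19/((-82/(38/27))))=-277299072/551455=-502.85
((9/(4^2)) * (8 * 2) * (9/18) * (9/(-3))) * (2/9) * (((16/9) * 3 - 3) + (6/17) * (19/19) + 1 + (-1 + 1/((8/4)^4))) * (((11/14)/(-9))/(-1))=-0.72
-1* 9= -9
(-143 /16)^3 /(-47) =15.19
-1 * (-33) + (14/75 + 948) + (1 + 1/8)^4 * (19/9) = 302459369/307200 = 984.57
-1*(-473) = 473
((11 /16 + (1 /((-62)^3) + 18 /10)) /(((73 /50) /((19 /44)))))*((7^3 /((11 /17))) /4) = 97.50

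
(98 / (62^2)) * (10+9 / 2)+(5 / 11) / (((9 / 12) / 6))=169391 / 42284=4.01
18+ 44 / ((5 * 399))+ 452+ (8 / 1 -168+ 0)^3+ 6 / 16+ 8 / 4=-65364620543 / 15960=-4095527.60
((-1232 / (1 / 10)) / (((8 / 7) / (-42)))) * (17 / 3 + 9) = 6640480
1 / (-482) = -1 / 482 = -0.00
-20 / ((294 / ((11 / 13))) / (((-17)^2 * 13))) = -31790 / 147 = -216.26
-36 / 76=-0.47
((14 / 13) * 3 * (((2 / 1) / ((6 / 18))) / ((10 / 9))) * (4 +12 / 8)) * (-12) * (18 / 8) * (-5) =168399 / 13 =12953.77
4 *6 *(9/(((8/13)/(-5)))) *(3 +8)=-19305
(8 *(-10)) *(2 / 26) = -80 / 13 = -6.15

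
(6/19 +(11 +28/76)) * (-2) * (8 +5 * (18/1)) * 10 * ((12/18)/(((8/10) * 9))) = -362600/171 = -2120.47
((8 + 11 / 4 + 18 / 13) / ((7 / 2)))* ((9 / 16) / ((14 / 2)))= 5679 / 20384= 0.28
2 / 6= 1 / 3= 0.33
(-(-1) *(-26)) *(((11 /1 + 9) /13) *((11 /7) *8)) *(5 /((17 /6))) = -105600 /119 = -887.39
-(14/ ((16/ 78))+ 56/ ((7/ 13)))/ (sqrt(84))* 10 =-3445* sqrt(21)/ 84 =-187.94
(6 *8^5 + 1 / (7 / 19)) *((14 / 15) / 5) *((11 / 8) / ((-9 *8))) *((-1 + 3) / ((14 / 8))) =-605561 / 756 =-801.01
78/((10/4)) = 156/5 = 31.20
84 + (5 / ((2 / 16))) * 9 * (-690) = -248316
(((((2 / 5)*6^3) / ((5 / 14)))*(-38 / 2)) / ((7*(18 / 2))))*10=-3648 / 5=-729.60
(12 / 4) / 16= 3 / 16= 0.19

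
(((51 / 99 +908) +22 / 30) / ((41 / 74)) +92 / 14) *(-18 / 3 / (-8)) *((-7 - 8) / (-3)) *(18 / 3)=117036987 / 3157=37072.22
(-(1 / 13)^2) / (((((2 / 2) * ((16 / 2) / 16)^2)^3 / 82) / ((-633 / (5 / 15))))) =9965952 / 169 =58970.13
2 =2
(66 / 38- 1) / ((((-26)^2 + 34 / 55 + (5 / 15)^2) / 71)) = 492030 / 6364639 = 0.08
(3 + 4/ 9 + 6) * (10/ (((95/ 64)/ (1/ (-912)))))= -680/ 9747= -0.07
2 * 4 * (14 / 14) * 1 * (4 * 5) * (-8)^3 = -81920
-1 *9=-9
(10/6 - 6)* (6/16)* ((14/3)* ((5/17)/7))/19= -65/3876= -0.02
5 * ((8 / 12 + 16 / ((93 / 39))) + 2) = 4360 / 93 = 46.88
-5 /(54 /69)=-115 /18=-6.39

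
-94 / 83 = -1.13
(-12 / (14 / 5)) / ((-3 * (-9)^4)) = 10 / 45927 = 0.00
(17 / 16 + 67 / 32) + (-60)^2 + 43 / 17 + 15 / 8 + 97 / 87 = 170791399 / 47328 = 3608.68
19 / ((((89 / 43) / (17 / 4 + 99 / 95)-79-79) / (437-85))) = -289165712 / 6814457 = -42.43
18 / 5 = 3.60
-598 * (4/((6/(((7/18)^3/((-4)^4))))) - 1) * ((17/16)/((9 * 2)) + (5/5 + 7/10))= 339170906243/322486272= 1051.74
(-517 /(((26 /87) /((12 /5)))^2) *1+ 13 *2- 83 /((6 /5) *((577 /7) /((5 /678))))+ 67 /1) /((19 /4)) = -329742833096633 /47106092475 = -7000.00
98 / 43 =2.28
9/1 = 9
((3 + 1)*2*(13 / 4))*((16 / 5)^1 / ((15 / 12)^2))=6656 / 125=53.25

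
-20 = -20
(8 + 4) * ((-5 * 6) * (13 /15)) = -312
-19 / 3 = -6.33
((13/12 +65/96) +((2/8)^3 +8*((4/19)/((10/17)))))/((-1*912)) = -84619/16634880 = -0.01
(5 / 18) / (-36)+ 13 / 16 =1043 / 1296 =0.80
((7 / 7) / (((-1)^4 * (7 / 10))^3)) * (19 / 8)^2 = 45125 / 2744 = 16.44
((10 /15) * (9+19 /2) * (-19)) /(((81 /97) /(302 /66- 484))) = 1078849811 /8019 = 134536.70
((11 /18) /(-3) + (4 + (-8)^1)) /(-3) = 227 /162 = 1.40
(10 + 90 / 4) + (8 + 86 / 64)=1339 / 32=41.84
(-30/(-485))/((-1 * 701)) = -6/67997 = -0.00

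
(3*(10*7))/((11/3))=630/11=57.27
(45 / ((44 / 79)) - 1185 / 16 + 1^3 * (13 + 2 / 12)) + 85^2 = 3825307 / 528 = 7244.90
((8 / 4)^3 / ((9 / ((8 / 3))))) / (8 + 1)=64 / 243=0.26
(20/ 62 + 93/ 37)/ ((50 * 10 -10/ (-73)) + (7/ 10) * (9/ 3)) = 2374690/ 420528051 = 0.01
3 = 3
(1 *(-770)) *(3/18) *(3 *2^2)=-1540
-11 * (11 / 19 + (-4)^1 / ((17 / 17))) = 715 / 19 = 37.63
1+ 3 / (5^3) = 128 / 125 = 1.02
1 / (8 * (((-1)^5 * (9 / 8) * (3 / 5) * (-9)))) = 0.02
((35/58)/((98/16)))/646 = 10/65569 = 0.00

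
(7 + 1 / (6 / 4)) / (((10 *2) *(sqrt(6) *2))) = 23 *sqrt(6) / 720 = 0.08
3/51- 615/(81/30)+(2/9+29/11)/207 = -79328146/348381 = -227.71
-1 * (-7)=7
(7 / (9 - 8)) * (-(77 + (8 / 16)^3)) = -4319 / 8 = -539.88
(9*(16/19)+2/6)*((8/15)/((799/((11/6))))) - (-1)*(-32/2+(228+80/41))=17978457424/84026835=213.96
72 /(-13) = -72 /13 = -5.54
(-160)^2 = 25600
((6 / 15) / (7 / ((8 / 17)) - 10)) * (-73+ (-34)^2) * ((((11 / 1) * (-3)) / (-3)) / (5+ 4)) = 63536 / 585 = 108.61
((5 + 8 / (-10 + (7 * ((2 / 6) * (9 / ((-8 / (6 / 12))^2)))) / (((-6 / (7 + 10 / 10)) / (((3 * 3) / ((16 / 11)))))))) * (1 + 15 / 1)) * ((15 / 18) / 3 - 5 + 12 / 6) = -6072472 / 32799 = -185.14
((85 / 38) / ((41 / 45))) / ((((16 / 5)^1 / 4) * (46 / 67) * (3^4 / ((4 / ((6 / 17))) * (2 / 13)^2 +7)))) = 524651875 / 1308084336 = 0.40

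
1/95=0.01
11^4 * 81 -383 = 1185538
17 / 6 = 2.83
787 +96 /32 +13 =803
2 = 2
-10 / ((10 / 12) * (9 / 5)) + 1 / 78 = -173 / 26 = -6.65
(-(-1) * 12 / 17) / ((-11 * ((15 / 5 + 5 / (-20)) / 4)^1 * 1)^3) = -0.00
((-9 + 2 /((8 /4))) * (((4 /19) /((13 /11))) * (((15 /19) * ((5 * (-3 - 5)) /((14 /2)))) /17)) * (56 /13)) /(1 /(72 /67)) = 121651200 /69489251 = 1.75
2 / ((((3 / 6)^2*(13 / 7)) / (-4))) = -224 / 13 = -17.23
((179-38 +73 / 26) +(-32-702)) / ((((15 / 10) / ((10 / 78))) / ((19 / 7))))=-161975 / 1183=-136.92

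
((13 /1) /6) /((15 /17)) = 221 /90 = 2.46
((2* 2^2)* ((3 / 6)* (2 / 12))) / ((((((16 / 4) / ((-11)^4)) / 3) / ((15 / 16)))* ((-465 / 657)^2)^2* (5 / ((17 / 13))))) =1717581588613011 / 240115460000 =7153.15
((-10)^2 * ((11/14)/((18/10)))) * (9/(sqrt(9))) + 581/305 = 132.86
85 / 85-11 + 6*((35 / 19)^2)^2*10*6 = 538921790 / 130321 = 4135.34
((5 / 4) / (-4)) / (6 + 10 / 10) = -0.04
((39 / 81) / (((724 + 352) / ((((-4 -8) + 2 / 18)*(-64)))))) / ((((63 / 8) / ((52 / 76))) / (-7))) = -2314624 / 11177757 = -0.21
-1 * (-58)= 58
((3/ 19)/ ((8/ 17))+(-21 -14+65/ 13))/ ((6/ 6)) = -4509/ 152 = -29.66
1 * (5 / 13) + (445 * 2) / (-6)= -5770 / 39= -147.95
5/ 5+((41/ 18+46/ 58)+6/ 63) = 15223/ 3654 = 4.17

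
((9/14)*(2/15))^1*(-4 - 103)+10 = 29/35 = 0.83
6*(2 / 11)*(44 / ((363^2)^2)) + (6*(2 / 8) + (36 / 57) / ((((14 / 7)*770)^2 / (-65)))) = 161648310595097 / 107766783833940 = 1.50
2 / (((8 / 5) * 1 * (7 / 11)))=55 / 28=1.96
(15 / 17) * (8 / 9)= 40 / 51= 0.78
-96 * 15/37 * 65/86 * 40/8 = -234000/1591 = -147.08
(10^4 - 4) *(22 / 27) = 73304 / 9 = 8144.89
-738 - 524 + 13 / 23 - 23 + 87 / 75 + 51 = -1232.27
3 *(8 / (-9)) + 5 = 7 / 3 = 2.33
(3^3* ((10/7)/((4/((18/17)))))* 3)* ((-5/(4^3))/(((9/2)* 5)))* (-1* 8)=405/476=0.85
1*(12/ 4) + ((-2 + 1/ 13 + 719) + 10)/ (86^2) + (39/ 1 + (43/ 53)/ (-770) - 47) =-4809349411/ 980949970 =-4.90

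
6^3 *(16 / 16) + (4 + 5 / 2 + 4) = 453 / 2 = 226.50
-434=-434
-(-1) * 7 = 7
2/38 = 1/19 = 0.05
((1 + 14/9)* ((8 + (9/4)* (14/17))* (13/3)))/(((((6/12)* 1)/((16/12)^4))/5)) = 128211200/37179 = 3448.48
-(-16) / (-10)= -8 / 5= -1.60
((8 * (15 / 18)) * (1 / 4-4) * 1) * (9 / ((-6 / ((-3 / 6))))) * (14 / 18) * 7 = -1225 / 12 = -102.08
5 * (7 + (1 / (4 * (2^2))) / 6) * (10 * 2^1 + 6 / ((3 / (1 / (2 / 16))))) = 10095 / 8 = 1261.88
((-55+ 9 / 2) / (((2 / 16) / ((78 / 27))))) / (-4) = 2626 / 9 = 291.78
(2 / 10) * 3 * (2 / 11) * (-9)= -54 / 55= -0.98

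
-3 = -3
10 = 10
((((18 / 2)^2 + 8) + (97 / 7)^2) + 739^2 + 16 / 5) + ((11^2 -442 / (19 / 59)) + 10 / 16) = 20301546843 / 37240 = 545154.32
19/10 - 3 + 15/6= 7/5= 1.40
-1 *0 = 0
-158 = -158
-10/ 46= -5/ 23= -0.22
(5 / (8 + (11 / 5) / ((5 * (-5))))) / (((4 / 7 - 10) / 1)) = -4375 / 65274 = -0.07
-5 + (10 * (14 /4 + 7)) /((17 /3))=13.53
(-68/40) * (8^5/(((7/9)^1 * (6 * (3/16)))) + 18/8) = -17826863/280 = -63667.37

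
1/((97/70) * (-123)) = -70/11931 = -0.01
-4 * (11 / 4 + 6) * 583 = -20405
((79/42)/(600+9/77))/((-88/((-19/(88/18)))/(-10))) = -7505/5421856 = -0.00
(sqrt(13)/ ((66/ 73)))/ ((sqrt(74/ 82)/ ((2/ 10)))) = 73 * sqrt(19721)/ 12210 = 0.84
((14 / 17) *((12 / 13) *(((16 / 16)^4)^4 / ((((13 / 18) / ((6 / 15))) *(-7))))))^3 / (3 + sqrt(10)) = 1934917632 / 2964264077125- 644972544 *sqrt(10) / 2964264077125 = -0.00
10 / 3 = 3.33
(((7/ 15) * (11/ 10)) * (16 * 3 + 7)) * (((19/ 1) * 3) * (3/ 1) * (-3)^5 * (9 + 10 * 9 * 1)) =-1161447903/ 10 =-116144790.30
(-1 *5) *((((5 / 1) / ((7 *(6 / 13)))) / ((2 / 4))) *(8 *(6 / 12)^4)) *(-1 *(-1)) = -325 / 42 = -7.74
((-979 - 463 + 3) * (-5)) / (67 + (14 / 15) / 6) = 323775 / 3022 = 107.14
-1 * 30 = -30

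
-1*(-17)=17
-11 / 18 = -0.61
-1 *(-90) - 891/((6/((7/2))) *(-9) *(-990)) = 10793/120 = 89.94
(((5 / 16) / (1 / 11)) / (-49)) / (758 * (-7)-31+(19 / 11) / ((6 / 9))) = 0.00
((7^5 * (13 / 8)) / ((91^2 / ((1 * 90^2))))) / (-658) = -99225 / 2444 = -40.60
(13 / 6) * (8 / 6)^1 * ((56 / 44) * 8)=2912 / 99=29.41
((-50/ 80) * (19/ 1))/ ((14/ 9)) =-855/ 112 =-7.63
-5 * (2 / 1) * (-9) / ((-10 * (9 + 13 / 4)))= -36 / 49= -0.73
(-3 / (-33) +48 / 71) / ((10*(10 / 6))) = 0.05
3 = 3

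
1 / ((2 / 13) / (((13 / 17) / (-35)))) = -169 / 1190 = -0.14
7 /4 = 1.75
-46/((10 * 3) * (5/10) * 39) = -46/585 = -0.08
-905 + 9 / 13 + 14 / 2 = -11665 / 13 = -897.31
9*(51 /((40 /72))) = 4131 /5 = 826.20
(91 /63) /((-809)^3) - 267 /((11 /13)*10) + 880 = 444738458828539 /524180377710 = 848.45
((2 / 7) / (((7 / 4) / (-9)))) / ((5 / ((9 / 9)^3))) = -72 / 245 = -0.29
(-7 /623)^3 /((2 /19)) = -19 /1409938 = -0.00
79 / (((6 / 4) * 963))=0.05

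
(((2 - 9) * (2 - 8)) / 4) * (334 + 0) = 3507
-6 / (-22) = 3 / 11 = 0.27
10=10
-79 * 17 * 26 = -34918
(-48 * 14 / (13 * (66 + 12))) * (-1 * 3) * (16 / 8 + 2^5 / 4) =3360 / 169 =19.88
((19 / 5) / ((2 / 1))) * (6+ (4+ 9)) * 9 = 3249 / 10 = 324.90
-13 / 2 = -6.50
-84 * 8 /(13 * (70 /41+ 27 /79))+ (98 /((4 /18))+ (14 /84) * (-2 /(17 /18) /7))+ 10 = 4371080951 /10267439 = 425.72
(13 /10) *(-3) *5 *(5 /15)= -13 /2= -6.50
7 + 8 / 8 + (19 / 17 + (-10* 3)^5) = -413099845 / 17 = -24299990.88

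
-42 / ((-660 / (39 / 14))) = 39 / 220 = 0.18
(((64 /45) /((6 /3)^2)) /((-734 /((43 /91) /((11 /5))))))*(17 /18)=-2924 /29756727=-0.00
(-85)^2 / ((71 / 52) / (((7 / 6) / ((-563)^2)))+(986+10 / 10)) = 1314950 / 67694031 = 0.02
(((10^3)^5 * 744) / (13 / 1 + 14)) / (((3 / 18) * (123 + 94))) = 761904761904761.90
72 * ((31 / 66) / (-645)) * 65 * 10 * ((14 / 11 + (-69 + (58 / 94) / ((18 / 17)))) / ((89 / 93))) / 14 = 78062135710 / 457047129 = 170.80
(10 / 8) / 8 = 0.16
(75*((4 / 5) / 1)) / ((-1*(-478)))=30 / 239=0.13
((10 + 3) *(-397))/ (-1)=5161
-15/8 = -1.88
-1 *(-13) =13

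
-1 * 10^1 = -10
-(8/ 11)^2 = -64/ 121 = -0.53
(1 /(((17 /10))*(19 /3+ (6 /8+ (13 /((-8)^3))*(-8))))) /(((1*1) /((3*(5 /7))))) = 28800 /166481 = 0.17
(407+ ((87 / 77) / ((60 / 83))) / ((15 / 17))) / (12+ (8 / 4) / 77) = 9442619 / 277800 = 33.99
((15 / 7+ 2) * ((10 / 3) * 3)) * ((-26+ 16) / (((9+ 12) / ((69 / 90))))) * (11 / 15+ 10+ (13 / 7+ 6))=-2603968 / 9261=-281.18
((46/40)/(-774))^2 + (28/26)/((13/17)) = 57032124601/40497537600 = 1.41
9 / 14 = 0.64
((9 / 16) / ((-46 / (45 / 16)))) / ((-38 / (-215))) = -87075 / 447488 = -0.19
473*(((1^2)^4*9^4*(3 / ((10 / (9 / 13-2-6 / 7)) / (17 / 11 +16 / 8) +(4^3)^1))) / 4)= 5502244869 / 148216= 37123.15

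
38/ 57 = 2/ 3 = 0.67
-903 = -903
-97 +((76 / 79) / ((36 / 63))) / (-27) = -207034 / 2133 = -97.06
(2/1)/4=1/2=0.50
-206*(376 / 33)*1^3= -2347.15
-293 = -293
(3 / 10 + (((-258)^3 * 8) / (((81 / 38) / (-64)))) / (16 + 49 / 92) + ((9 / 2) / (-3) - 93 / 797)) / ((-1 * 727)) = -343203.62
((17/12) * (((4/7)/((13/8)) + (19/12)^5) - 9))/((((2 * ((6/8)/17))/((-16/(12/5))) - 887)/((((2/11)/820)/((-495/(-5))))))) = -0.00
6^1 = 6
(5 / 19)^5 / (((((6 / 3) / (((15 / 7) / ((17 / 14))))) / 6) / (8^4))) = 1152000000 / 42093683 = 27.37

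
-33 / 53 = -0.62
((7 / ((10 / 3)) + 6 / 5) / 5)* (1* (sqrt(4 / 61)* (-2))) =-66* sqrt(61) / 1525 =-0.34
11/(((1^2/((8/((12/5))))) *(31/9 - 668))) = -330/5981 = -0.06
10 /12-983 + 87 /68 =-980.89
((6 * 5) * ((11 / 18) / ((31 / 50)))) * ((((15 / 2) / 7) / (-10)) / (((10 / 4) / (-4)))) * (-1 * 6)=-6600 / 217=-30.41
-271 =-271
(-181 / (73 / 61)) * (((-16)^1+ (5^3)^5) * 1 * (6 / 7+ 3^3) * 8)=-525633544646291640 / 511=-1028637073671803.60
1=1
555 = 555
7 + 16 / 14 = 57 / 7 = 8.14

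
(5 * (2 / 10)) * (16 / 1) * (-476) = -7616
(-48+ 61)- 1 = 12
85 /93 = 0.91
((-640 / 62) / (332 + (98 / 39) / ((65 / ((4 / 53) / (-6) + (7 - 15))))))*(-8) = 9921600 / 39850717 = 0.25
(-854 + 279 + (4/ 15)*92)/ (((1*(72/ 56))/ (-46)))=2658754/ 135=19694.47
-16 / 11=-1.45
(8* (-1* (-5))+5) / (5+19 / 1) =15 / 8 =1.88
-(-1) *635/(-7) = -635/7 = -90.71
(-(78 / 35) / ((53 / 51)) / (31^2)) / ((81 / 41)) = -18122 / 16043895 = -0.00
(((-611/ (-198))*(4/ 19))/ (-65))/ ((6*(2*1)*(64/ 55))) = -47/ 65664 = -0.00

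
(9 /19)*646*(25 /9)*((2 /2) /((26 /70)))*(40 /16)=74375 /13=5721.15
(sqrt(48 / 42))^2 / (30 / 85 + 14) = 34 / 427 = 0.08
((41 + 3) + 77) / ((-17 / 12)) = -1452 / 17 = -85.41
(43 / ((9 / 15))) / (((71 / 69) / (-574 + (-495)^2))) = 1208810195 / 71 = 17025495.70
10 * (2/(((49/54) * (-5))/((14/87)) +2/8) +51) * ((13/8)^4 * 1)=3658235685/1030144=3551.19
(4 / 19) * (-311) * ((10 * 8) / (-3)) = 99520 / 57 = 1745.96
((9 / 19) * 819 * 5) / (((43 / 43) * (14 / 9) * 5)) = 9477 / 38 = 249.39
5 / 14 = 0.36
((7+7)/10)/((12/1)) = 7/60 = 0.12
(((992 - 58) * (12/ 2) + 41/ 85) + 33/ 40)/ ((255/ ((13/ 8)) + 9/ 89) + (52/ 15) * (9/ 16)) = 4410031613/ 125074542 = 35.26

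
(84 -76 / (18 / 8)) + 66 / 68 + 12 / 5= 81997 / 1530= 53.59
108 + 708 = 816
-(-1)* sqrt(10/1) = sqrt(10) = 3.16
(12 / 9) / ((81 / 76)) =304 / 243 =1.25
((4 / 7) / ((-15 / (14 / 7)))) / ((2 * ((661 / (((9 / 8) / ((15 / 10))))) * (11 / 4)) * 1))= -4 / 254485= -0.00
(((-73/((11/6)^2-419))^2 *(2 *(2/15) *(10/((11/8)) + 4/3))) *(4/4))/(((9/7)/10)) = 1356038656/2462805059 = 0.55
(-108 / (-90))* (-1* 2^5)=-192 / 5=-38.40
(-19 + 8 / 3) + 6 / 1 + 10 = -1 / 3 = -0.33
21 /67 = 0.31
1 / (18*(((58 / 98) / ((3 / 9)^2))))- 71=-333509 / 4698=-70.99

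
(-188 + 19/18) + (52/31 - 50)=-131279/558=-235.27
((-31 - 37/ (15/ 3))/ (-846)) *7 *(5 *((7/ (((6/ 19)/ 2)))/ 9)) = 29792/ 3807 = 7.83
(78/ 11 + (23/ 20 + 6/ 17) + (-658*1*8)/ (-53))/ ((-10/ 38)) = -406425827/ 991100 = -410.08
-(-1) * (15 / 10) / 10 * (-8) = -6 / 5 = -1.20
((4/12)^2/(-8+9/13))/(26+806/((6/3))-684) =13/218025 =0.00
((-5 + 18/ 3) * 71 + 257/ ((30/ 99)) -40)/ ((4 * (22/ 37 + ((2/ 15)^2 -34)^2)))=3293328375/ 17313459536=0.19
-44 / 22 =-2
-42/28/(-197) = 3/394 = 0.01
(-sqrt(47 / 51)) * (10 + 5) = -5 * sqrt(2397) / 17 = -14.40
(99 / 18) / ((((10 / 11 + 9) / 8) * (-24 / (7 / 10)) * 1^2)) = -847 / 6540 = -0.13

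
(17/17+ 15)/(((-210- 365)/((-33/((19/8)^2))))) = 33792/207575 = 0.16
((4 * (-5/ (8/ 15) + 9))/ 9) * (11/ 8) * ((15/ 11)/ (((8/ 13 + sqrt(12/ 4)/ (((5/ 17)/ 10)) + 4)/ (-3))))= 0.01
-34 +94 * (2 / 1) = 154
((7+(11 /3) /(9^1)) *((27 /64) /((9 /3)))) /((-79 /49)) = -0.65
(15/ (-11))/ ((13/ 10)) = -1.05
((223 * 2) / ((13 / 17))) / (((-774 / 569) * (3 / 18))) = -4314158 / 1677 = -2572.55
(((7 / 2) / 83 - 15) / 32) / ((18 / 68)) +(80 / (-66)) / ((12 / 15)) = -862721 / 262944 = -3.28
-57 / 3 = -19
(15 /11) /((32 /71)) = 1065 /352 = 3.03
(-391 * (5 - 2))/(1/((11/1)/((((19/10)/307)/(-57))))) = 118836630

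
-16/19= -0.84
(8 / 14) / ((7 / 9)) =36 / 49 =0.73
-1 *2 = -2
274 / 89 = 3.08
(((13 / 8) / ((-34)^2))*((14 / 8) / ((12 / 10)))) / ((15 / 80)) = 455 / 41616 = 0.01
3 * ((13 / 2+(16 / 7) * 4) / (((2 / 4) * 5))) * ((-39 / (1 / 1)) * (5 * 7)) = -25623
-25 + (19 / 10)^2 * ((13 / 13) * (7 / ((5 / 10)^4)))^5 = 1590513368463 / 25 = 63620534738.52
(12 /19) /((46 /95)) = 30 /23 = 1.30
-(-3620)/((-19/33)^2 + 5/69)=8961.27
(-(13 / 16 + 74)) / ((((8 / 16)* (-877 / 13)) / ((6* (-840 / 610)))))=-18.33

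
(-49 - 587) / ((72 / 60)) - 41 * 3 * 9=-1637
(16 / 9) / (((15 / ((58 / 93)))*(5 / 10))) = 1856 / 12555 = 0.15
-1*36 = -36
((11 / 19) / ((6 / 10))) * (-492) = -9020 / 19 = -474.74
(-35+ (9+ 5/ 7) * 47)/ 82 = 2951/ 574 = 5.14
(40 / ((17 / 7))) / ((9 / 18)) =560 / 17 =32.94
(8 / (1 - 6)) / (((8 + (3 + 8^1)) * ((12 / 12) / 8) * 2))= -32 / 95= -0.34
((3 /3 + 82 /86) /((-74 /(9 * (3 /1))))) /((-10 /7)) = 3969 /7955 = 0.50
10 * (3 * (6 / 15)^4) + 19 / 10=667 / 250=2.67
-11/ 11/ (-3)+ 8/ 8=4/ 3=1.33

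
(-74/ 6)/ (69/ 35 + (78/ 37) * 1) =-47915/ 15849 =-3.02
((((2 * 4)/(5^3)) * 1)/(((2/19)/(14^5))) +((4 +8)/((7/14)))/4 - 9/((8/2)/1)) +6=163503371/500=327006.74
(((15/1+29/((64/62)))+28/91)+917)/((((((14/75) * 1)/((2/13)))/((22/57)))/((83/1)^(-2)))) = 109869925/2477504848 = 0.04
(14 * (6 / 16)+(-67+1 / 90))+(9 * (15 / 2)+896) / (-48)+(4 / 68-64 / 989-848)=-22511555837 / 24210720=-929.82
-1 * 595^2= -354025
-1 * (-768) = 768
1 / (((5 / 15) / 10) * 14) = 15 / 7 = 2.14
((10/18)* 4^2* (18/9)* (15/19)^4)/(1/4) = 3600000/130321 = 27.62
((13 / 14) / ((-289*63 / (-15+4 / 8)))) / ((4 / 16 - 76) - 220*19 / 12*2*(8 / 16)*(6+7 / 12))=-377 / 1207678402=-0.00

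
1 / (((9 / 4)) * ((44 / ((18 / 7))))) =2 / 77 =0.03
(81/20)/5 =81/100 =0.81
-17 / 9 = -1.89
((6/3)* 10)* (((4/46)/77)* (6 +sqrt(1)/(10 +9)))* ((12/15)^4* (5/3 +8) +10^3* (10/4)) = 37559392/109725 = 342.30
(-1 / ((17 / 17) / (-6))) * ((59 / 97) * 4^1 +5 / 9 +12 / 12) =6964 / 291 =23.93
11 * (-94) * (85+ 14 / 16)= -355179 / 4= -88794.75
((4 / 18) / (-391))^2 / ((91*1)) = 4 / 1126885851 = 0.00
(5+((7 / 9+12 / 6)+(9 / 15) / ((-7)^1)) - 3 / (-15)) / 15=2486 / 4725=0.53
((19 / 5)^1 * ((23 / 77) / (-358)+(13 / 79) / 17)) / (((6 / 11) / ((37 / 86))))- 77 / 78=-36146962063 / 37626938440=-0.96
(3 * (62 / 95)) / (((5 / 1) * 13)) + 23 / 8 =143513 / 49400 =2.91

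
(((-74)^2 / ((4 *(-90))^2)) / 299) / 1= 1369 / 9687600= 0.00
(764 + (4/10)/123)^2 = 220770299044/378225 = 583700.97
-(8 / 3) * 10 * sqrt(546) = -80 * sqrt(546) / 3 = -623.11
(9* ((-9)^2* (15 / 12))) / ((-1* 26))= -3645 / 104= -35.05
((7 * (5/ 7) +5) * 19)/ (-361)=-10/ 19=-0.53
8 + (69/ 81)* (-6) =26/ 9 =2.89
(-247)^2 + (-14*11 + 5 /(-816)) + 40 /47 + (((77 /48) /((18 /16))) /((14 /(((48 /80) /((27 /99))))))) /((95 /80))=1995527764531 /32790960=60856.03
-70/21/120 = -1/36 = -0.03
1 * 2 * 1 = 2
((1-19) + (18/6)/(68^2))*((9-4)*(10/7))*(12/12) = -2080725/16184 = -128.57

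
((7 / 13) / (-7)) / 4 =-1 / 52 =-0.02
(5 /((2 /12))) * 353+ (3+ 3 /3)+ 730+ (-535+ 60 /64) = 172639 /16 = 10789.94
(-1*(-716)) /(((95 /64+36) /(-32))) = -611.24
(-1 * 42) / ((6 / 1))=-7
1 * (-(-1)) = 1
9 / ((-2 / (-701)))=6309 / 2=3154.50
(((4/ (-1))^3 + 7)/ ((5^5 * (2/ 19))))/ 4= -1083/ 25000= -0.04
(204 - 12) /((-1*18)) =-32 /3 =-10.67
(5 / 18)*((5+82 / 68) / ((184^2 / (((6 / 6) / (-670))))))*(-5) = 1055 / 2776462848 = 0.00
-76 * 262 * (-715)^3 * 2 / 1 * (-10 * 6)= -873402146760000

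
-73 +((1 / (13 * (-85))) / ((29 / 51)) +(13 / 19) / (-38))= -99377481 / 1360970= -73.02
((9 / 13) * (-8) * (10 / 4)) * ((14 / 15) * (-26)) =336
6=6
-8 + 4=-4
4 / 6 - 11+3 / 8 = -239 / 24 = -9.96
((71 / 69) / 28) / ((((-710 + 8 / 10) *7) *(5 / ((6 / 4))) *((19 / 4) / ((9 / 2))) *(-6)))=71 / 202481328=0.00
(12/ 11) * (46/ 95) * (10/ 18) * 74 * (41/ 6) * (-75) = -6978200/ 627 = -11129.51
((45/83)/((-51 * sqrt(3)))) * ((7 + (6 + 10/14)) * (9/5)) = -864 * sqrt(3)/9877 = -0.15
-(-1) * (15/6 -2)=1/2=0.50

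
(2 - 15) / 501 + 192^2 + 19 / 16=295511135 / 8016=36865.16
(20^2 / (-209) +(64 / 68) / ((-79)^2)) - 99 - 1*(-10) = -2015945753 / 22174273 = -90.91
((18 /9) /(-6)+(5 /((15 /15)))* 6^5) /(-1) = -116639 /3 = -38879.67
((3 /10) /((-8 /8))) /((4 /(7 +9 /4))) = -111 /160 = -0.69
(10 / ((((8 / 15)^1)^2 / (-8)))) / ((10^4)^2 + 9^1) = -1125 / 400000036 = -0.00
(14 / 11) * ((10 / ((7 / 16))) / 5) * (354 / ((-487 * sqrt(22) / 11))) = -11328 * sqrt(22) / 5357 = -9.92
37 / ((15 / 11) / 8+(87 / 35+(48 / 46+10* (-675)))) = -2621080 / 477907917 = -0.01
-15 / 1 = -15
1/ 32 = 0.03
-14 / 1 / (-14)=1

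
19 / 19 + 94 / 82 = 88 / 41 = 2.15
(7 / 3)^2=5.44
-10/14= -5/7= -0.71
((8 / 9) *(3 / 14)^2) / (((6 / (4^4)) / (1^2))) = 256 / 147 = 1.74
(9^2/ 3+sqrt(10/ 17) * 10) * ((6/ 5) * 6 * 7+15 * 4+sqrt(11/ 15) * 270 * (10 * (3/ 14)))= 6 * (644+225 * sqrt(165)) * (10 * sqrt(170)+459)/ 595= 21004.92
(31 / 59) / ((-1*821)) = -31 / 48439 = -0.00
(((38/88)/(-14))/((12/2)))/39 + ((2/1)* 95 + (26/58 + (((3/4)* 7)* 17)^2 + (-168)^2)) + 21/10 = 380209064359/10450440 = 36382.11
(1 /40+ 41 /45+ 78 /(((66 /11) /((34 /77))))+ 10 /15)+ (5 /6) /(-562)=57185719 /7789320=7.34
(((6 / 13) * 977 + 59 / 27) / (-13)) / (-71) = 159041 / 323973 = 0.49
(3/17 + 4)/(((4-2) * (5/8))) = 284/85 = 3.34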